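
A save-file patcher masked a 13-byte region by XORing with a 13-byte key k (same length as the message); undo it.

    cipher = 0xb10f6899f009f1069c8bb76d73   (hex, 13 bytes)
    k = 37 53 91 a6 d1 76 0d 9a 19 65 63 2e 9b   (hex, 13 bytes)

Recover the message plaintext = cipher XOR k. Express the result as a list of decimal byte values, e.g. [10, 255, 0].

b1 xor 37 = 86
0f xor 53 = 5c
68 xor 91 = f9
99 xor a6 = 3f
f0 xor d1 = 21
09 xor 76 = 7f
f1 xor 0d = fc
06 xor 9a = 9c
9c xor 19 = 85
8b xor 65 = ee
b7 xor 63 = d4
6d xor 2e = 43
73 xor 9b = e8

[134, 92, 249, 63, 33, 127, 252, 156, 133, 238, 212, 67, 232]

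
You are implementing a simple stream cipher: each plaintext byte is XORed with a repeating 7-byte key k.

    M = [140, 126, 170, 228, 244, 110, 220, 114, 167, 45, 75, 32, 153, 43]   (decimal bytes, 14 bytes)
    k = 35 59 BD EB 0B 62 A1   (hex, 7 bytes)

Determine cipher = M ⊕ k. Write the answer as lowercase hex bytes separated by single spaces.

b9 27 17 0f ff 0c 7d 47 fe 90 a0 2b fb 8a

The 7-byte key repeats, so the effective keystream is 35 59 bd eb 0b 62 a1 35 59 bd eb 0b 62 a1.
byte 0: 8c XOR 35 = b9
byte 1: 7e XOR 59 = 27
byte 2: aa XOR bd = 17
byte 3: e4 XOR eb = 0f
byte 4: f4 XOR 0b = ff
byte 5: 6e XOR 62 = 0c
byte 6: dc XOR a1 = 7d
byte 7: 72 XOR 35 = 47
byte 8: a7 XOR 59 = fe
byte 9: 2d XOR bd = 90
byte 10: 4b XOR eb = a0
byte 11: 20 XOR 0b = 2b
byte 12: 99 XOR 62 = fb
byte 13: 2b XOR a1 = 8a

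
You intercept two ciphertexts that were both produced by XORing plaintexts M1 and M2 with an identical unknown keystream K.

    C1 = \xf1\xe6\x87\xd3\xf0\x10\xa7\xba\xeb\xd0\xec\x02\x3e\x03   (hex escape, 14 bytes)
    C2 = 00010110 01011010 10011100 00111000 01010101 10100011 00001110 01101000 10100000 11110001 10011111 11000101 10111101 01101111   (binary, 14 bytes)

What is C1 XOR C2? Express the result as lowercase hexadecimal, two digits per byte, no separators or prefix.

C1 ⊕ C2 = (M1 ⊕ K) ⊕ (M2 ⊕ K) = M1 ⊕ M2 — the shared key cancels under XOR.
byte 0: f1 XOR 16 = e7
byte 1: e6 XOR 5a = bc
byte 2: 87 XOR 9c = 1b
byte 3: d3 XOR 38 = eb
byte 4: f0 XOR 55 = a5
byte 5: 10 XOR a3 = b3
byte 6: a7 XOR 0e = a9
byte 7: ba XOR 68 = d2
byte 8: eb XOR a0 = 4b
byte 9: d0 XOR f1 = 21
byte 10: ec XOR 9f = 73
byte 11: 02 XOR c5 = c7
byte 12: 3e XOR bd = 83
byte 13: 03 XOR 6f = 6c

e7bc1beba5b3a9d24b2173c7836c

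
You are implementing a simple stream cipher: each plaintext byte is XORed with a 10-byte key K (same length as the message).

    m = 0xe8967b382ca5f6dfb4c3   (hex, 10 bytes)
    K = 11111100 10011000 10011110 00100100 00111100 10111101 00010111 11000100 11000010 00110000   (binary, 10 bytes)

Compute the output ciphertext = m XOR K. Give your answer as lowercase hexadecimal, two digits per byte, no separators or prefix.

XOR is its own inverse, so applying the key byte-wise gives the result directly.
e8 xor fc = 14
96 xor 98 = 0e
7b xor 9e = e5
38 xor 24 = 1c
2c xor 3c = 10
a5 xor bd = 18
f6 xor 17 = e1
df xor c4 = 1b
b4 xor c2 = 76
c3 xor 30 = f3

140ee51c1018e11b76f3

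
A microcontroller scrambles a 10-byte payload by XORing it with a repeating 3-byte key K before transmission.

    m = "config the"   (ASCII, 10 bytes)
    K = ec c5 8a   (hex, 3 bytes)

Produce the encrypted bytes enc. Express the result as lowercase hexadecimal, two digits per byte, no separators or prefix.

The 3-byte key repeats, so the effective keystream is ec c5 8a ec c5 8a ec c5 8a ec.
byte 0: 63 XOR ec = 8f
byte 1: 6f XOR c5 = aa
byte 2: 6e XOR 8a = e4
byte 3: 66 XOR ec = 8a
byte 4: 69 XOR c5 = ac
byte 5: 67 XOR 8a = ed
byte 6: 20 XOR ec = cc
byte 7: 74 XOR c5 = b1
byte 8: 68 XOR 8a = e2
byte 9: 65 XOR ec = 89

8faae48aacedccb1e289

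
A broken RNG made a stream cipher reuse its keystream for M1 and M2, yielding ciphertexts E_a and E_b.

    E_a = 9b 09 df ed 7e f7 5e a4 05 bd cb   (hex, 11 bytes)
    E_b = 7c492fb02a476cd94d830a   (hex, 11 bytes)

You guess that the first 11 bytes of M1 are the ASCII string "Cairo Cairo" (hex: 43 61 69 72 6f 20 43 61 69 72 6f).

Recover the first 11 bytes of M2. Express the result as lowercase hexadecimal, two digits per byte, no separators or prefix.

First, E_a ⊕ E_b = (M1 ⊕ K) ⊕ (M2 ⊕ K) = M1 ⊕ M2, so the key drops out. Then M2 = (M1 ⊕ M2) ⊕ M1 over the first 11 bytes.
byte 0: (9b xor 7c) xor 43 = e7 xor 43 = a4
byte 1: (09 xor 49) xor 61 = 40 xor 61 = 21
byte 2: (df xor 2f) xor 69 = f0 xor 69 = 99
byte 3: (ed xor b0) xor 72 = 5d xor 72 = 2f
byte 4: (7e xor 2a) xor 6f = 54 xor 6f = 3b
byte 5: (f7 xor 47) xor 20 = b0 xor 20 = 90
byte 6: (5e xor 6c) xor 43 = 32 xor 43 = 71
byte 7: (a4 xor d9) xor 61 = 7d xor 61 = 1c
byte 8: (05 xor 4d) xor 69 = 48 xor 69 = 21
byte 9: (bd xor 83) xor 72 = 3e xor 72 = 4c
byte 10: (cb xor 0a) xor 6f = c1 xor 6f = ae

a421992f3b90711c214cae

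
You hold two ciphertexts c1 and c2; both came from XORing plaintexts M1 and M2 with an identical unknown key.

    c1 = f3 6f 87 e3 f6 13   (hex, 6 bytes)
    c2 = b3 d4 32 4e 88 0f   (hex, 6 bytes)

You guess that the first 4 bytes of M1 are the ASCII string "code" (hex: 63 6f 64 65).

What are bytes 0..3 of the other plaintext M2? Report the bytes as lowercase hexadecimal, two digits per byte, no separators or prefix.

First, c1 ⊕ c2 = (M1 ⊕ K) ⊕ (M2 ⊕ K) = M1 ⊕ M2, so the key drops out. Then M2 = (M1 ⊕ M2) ⊕ M1 over the first 4 bytes.
byte 0: (f3 ^ b3) ^ 63 = 40 ^ 63 = 23
byte 1: (6f ^ d4) ^ 6f = bb ^ 6f = d4
byte 2: (87 ^ 32) ^ 64 = b5 ^ 64 = d1
byte 3: (e3 ^ 4e) ^ 65 = ad ^ 65 = c8

23d4d1c8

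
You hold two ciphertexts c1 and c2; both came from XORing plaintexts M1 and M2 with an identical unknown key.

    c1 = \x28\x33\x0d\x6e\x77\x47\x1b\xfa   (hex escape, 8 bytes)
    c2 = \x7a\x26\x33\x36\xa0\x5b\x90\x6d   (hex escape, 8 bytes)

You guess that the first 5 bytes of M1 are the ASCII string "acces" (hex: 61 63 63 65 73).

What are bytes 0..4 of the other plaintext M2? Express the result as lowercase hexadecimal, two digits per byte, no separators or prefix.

33765d3da4

First, c1 ⊕ c2 = (M1 ⊕ K) ⊕ (M2 ⊕ K) = M1 ⊕ M2, so the key drops out. Then M2 = (M1 ⊕ M2) ⊕ M1 over the first 5 bytes.
byte 0: (28 XOR 7a) XOR 61 = 52 XOR 61 = 33
byte 1: (33 XOR 26) XOR 63 = 15 XOR 63 = 76
byte 2: (0d XOR 33) XOR 63 = 3e XOR 63 = 5d
byte 3: (6e XOR 36) XOR 65 = 58 XOR 65 = 3d
byte 4: (77 XOR a0) XOR 73 = d7 XOR 73 = a4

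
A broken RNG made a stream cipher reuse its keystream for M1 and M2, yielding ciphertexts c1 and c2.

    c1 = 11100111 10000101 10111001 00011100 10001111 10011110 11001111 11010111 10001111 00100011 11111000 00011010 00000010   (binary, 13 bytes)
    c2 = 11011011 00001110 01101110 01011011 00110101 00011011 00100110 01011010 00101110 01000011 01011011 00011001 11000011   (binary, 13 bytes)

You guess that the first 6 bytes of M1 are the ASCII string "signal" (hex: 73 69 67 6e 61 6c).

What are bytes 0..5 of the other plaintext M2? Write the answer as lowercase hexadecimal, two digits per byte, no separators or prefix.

First, c1 ⊕ c2 = (M1 ⊕ K) ⊕ (M2 ⊕ K) = M1 ⊕ M2, so the key drops out. Then M2 = (M1 ⊕ M2) ⊕ M1 over the first 6 bytes.
byte 0: (e7 XOR db) XOR 73 = 3c XOR 73 = 4f
byte 1: (85 XOR 0e) XOR 69 = 8b XOR 69 = e2
byte 2: (b9 XOR 6e) XOR 67 = d7 XOR 67 = b0
byte 3: (1c XOR 5b) XOR 6e = 47 XOR 6e = 29
byte 4: (8f XOR 35) XOR 61 = ba XOR 61 = db
byte 5: (9e XOR 1b) XOR 6c = 85 XOR 6c = e9

4fe2b029dbe9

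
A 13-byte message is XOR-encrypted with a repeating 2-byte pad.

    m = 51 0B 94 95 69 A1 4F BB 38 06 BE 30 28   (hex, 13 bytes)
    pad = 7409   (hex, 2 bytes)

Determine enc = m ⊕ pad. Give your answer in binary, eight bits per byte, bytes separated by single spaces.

00100101 00000010 11100000 10011100 00011101 10101000 00111011 10110010 01001100 00001111 11001010 00111001 01011100

The 2-byte key repeats, so the effective keystream is 74 09 74 09 74 09 74 09 74 09 74 09 74.
byte 0: 51 XOR 74 = 25
byte 1: 0b XOR 09 = 02
byte 2: 94 XOR 74 = e0
byte 3: 95 XOR 09 = 9c
byte 4: 69 XOR 74 = 1d
byte 5: a1 XOR 09 = a8
byte 6: 4f XOR 74 = 3b
byte 7: bb XOR 09 = b2
byte 8: 38 XOR 74 = 4c
byte 9: 06 XOR 09 = 0f
byte 10: be XOR 74 = ca
byte 11: 30 XOR 09 = 39
byte 12: 28 XOR 74 = 5c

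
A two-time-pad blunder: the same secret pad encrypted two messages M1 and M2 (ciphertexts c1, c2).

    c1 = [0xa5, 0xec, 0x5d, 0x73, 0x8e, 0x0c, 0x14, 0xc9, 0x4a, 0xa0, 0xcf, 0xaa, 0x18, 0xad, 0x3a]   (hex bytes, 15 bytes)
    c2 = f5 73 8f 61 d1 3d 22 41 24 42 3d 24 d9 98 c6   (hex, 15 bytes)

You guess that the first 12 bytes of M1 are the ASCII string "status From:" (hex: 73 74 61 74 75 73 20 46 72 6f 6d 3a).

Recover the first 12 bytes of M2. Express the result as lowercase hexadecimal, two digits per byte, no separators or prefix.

First, c1 ⊕ c2 = (M1 ⊕ K) ⊕ (M2 ⊕ K) = M1 ⊕ M2, so the key drops out. Then M2 = (M1 ⊕ M2) ⊕ M1 over the first 12 bytes.
byte 0: (a5 XOR f5) XOR 73 = 50 XOR 73 = 23
byte 1: (ec XOR 73) XOR 74 = 9f XOR 74 = eb
byte 2: (5d XOR 8f) XOR 61 = d2 XOR 61 = b3
byte 3: (73 XOR 61) XOR 74 = 12 XOR 74 = 66
byte 4: (8e XOR d1) XOR 75 = 5f XOR 75 = 2a
byte 5: (0c XOR 3d) XOR 73 = 31 XOR 73 = 42
byte 6: (14 XOR 22) XOR 20 = 36 XOR 20 = 16
byte 7: (c9 XOR 41) XOR 46 = 88 XOR 46 = ce
byte 8: (4a XOR 24) XOR 72 = 6e XOR 72 = 1c
byte 9: (a0 XOR 42) XOR 6f = e2 XOR 6f = 8d
byte 10: (cf XOR 3d) XOR 6d = f2 XOR 6d = 9f
byte 11: (aa XOR 24) XOR 3a = 8e XOR 3a = b4

23ebb3662a4216ce1c8d9fb4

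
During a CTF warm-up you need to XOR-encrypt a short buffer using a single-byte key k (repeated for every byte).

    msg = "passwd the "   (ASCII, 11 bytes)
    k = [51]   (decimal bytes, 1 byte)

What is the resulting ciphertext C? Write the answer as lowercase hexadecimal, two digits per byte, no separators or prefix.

43524040445713475b5613

The 1-byte key repeats, so the effective keystream is 33 33 33 33 33 33 33 33 33 33 33.
byte 0: 01110000 ⊕ 00110011 = 01000011
byte 1: 01100001 ⊕ 00110011 = 01010010
byte 2: 01110011 ⊕ 00110011 = 01000000
byte 3: 01110011 ⊕ 00110011 = 01000000
byte 4: 01110111 ⊕ 00110011 = 01000100
byte 5: 01100100 ⊕ 00110011 = 01010111
byte 6: 00100000 ⊕ 00110011 = 00010011
byte 7: 01110100 ⊕ 00110011 = 01000111
byte 8: 01101000 ⊕ 00110011 = 01011011
byte 9: 01100101 ⊕ 00110011 = 01010110
byte 10: 00100000 ⊕ 00110011 = 00010011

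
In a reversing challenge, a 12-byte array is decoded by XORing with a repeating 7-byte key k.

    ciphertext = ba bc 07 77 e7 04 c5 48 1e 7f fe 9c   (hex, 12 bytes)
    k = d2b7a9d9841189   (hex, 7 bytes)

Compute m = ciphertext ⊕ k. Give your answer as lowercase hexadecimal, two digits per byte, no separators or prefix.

680baeae63154c9aa9d62718

The 7-byte key repeats, so the effective keystream is d2 b7 a9 d9 84 11 89 d2 b7 a9 d9 84.
byte 0: ba ⊕ d2 = 68
byte 1: bc ⊕ b7 = 0b
byte 2: 07 ⊕ a9 = ae
byte 3: 77 ⊕ d9 = ae
byte 4: e7 ⊕ 84 = 63
byte 5: 04 ⊕ 11 = 15
byte 6: c5 ⊕ 89 = 4c
byte 7: 48 ⊕ d2 = 9a
byte 8: 1e ⊕ b7 = a9
byte 9: 7f ⊕ a9 = d6
byte 10: fe ⊕ d9 = 27
byte 11: 9c ⊕ 84 = 18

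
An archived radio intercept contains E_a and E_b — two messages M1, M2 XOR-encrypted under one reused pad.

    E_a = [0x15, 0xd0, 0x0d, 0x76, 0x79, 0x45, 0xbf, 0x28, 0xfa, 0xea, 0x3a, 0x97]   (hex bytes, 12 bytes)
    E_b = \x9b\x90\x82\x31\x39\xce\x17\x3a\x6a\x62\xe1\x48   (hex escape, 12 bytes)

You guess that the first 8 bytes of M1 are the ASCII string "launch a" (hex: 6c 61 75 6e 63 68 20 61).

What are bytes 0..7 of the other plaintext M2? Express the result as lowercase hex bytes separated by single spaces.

e2 21 fa 29 23 e3 88 73

First, E_a ⊕ E_b = (M1 ⊕ K) ⊕ (M2 ⊕ K) = M1 ⊕ M2, so the key drops out. Then M2 = (M1 ⊕ M2) ⊕ M1 over the first 8 bytes.
byte 0: (15 ⊕ 9b) ⊕ 6c = 8e ⊕ 6c = e2
byte 1: (d0 ⊕ 90) ⊕ 61 = 40 ⊕ 61 = 21
byte 2: (0d ⊕ 82) ⊕ 75 = 8f ⊕ 75 = fa
byte 3: (76 ⊕ 31) ⊕ 6e = 47 ⊕ 6e = 29
byte 4: (79 ⊕ 39) ⊕ 63 = 40 ⊕ 63 = 23
byte 5: (45 ⊕ ce) ⊕ 68 = 8b ⊕ 68 = e3
byte 6: (bf ⊕ 17) ⊕ 20 = a8 ⊕ 20 = 88
byte 7: (28 ⊕ 3a) ⊕ 61 = 12 ⊕ 61 = 73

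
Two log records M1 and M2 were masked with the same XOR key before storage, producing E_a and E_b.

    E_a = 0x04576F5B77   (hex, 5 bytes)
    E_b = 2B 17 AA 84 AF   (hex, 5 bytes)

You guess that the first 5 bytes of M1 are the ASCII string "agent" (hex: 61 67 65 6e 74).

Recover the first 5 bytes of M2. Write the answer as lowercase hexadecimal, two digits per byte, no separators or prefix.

4e27a0b1ac

First, E_a ⊕ E_b = (M1 ⊕ K) ⊕ (M2 ⊕ K) = M1 ⊕ M2, so the key drops out. Then M2 = (M1 ⊕ M2) ⊕ M1 over the first 5 bytes.
byte 0: (04 ^ 2b) ^ 61 = 2f ^ 61 = 4e
byte 1: (57 ^ 17) ^ 67 = 40 ^ 67 = 27
byte 2: (6f ^ aa) ^ 65 = c5 ^ 65 = a0
byte 3: (5b ^ 84) ^ 6e = df ^ 6e = b1
byte 4: (77 ^ af) ^ 74 = d8 ^ 74 = ac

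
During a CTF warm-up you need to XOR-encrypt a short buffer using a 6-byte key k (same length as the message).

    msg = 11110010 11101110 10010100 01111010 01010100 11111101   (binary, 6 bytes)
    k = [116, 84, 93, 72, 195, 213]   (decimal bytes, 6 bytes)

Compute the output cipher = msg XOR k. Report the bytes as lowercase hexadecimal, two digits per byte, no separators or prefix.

XOR is its own inverse, so applying the key byte-wise gives the result directly.
byte 0: f2 ^ 74 = 86
byte 1: ee ^ 54 = ba
byte 2: 94 ^ 5d = c9
byte 3: 7a ^ 48 = 32
byte 4: 54 ^ c3 = 97
byte 5: fd ^ d5 = 28

86bac9329728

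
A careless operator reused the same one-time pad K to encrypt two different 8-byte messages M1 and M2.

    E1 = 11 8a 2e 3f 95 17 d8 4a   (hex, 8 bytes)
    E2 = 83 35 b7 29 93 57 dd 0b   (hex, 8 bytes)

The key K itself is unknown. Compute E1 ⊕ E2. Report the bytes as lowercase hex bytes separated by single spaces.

92 bf 99 16 06 40 05 41

E1 ⊕ E2 = (M1 ⊕ K) ⊕ (M2 ⊕ K) = M1 ⊕ M2 — the shared key cancels under XOR.
 17 ⊕ 131 = 146
138 ⊕  53 = 191
 46 ⊕ 183 = 153
 63 ⊕  41 =  22
149 ⊕ 147 =   6
 23 ⊕  87 =  64
216 ⊕ 221 =   5
 74 ⊕  11 =  65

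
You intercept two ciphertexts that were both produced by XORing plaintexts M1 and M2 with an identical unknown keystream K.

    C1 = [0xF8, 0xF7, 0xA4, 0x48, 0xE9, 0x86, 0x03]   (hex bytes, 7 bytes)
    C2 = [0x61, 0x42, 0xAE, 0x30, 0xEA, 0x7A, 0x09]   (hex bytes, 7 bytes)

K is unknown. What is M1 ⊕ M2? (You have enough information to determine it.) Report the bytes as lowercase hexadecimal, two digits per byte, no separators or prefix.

99b50a7803fc0a

C1 ⊕ C2 = (M1 ⊕ K) ⊕ (M2 ⊕ K) = M1 ⊕ M2 — the shared key cancels under XOR.
byte 0: f8 xor 61 = 99
byte 1: f7 xor 42 = b5
byte 2: a4 xor ae = 0a
byte 3: 48 xor 30 = 78
byte 4: e9 xor ea = 03
byte 5: 86 xor 7a = fc
byte 6: 03 xor 09 = 0a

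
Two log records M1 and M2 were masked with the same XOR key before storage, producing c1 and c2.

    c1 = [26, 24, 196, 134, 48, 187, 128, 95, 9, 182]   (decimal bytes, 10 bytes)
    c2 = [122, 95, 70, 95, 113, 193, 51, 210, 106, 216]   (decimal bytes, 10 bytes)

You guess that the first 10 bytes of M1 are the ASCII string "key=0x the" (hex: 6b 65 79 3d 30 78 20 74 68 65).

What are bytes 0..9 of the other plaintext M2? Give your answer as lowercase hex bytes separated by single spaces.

0b 22 fb e4 71 02 93 f9 0b 0b

First, c1 ⊕ c2 = (M1 ⊕ K) ⊕ (M2 ⊕ K) = M1 ⊕ M2, so the key drops out. Then M2 = (M1 ⊕ M2) ⊕ M1 over the first 10 bytes.
byte 0: (1a ^ 7a) ^ 6b = 60 ^ 6b = 0b
byte 1: (18 ^ 5f) ^ 65 = 47 ^ 65 = 22
byte 2: (c4 ^ 46) ^ 79 = 82 ^ 79 = fb
byte 3: (86 ^ 5f) ^ 3d = d9 ^ 3d = e4
byte 4: (30 ^ 71) ^ 30 = 41 ^ 30 = 71
byte 5: (bb ^ c1) ^ 78 = 7a ^ 78 = 02
byte 6: (80 ^ 33) ^ 20 = b3 ^ 20 = 93
byte 7: (5f ^ d2) ^ 74 = 8d ^ 74 = f9
byte 8: (09 ^ 6a) ^ 68 = 63 ^ 68 = 0b
byte 9: (b6 ^ d8) ^ 65 = 6e ^ 65 = 0b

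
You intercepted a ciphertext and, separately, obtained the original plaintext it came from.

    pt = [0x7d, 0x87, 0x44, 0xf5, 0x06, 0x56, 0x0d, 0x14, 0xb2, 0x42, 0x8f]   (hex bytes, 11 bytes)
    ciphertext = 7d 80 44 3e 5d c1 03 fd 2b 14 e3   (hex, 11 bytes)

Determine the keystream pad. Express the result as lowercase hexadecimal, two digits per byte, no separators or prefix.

Since ciphertext = pt ⊕ pad, XORing both sides with pt gives pad = pt ⊕ ciphertext.
01111101 ^ 01111101 = 00000000
10000111 ^ 10000000 = 00000111
01000100 ^ 01000100 = 00000000
11110101 ^ 00111110 = 11001011
00000110 ^ 01011101 = 01011011
01010110 ^ 11000001 = 10010111
00001101 ^ 00000011 = 00001110
00010100 ^ 11111101 = 11101001
10110010 ^ 00101011 = 10011001
01000010 ^ 00010100 = 01010110
10001111 ^ 11100011 = 01101100

000700cb5b970ee999566c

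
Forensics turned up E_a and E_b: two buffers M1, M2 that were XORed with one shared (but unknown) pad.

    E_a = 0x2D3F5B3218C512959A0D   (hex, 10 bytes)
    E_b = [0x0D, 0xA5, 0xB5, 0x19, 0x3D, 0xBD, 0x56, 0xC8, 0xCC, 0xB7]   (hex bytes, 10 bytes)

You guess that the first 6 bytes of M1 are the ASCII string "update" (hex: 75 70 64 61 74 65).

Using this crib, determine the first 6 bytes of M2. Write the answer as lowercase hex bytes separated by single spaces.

First, E_a ⊕ E_b = (M1 ⊕ K) ⊕ (M2 ⊕ K) = M1 ⊕ M2, so the key drops out. Then M2 = (M1 ⊕ M2) ⊕ M1 over the first 6 bytes.
byte 0: (2d ⊕ 0d) ⊕ 75 = 20 ⊕ 75 = 55
byte 1: (3f ⊕ a5) ⊕ 70 = 9a ⊕ 70 = ea
byte 2: (5b ⊕ b5) ⊕ 64 = ee ⊕ 64 = 8a
byte 3: (32 ⊕ 19) ⊕ 61 = 2b ⊕ 61 = 4a
byte 4: (18 ⊕ 3d) ⊕ 74 = 25 ⊕ 74 = 51
byte 5: (c5 ⊕ bd) ⊕ 65 = 78 ⊕ 65 = 1d

55 ea 8a 4a 51 1d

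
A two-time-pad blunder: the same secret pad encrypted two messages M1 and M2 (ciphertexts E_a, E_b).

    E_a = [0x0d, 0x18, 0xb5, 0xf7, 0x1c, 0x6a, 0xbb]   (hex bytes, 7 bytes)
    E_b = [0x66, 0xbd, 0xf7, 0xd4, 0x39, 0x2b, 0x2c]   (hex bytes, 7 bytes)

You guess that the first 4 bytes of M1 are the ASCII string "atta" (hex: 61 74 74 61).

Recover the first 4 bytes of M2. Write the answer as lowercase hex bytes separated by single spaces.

First, E_a ⊕ E_b = (M1 ⊕ K) ⊕ (M2 ⊕ K) = M1 ⊕ M2, so the key drops out. Then M2 = (M1 ⊕ M2) ⊕ M1 over the first 4 bytes.
byte 0: (0d XOR 66) XOR 61 = 6b XOR 61 = 0a
byte 1: (18 XOR bd) XOR 74 = a5 XOR 74 = d1
byte 2: (b5 XOR f7) XOR 74 = 42 XOR 74 = 36
byte 3: (f7 XOR d4) XOR 61 = 23 XOR 61 = 42

0a d1 36 42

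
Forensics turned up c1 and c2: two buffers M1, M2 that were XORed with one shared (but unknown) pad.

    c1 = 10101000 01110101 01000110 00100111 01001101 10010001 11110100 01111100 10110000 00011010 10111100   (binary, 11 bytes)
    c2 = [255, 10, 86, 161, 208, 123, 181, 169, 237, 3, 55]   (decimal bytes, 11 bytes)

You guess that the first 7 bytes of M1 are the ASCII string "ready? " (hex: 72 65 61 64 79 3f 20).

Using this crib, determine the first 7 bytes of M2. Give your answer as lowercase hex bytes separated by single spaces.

25 1a 71 e2 e4 d5 61

First, c1 ⊕ c2 = (M1 ⊕ K) ⊕ (M2 ⊕ K) = M1 ⊕ M2, so the key drops out. Then M2 = (M1 ⊕ M2) ⊕ M1 over the first 7 bytes.
byte 0: (a8 ⊕ ff) ⊕ 72 = 57 ⊕ 72 = 25
byte 1: (75 ⊕ 0a) ⊕ 65 = 7f ⊕ 65 = 1a
byte 2: (46 ⊕ 56) ⊕ 61 = 10 ⊕ 61 = 71
byte 3: (27 ⊕ a1) ⊕ 64 = 86 ⊕ 64 = e2
byte 4: (4d ⊕ d0) ⊕ 79 = 9d ⊕ 79 = e4
byte 5: (91 ⊕ 7b) ⊕ 3f = ea ⊕ 3f = d5
byte 6: (f4 ⊕ b5) ⊕ 20 = 41 ⊕ 20 = 61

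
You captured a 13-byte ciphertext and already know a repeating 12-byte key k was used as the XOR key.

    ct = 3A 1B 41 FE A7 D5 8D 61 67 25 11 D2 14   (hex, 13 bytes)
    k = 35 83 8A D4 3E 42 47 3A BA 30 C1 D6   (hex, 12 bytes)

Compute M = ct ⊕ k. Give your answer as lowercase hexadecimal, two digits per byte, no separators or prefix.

The 12-byte key repeats, so the effective keystream is 35 83 8a d4 3e 42 47 3a ba 30 c1 d6 35.
byte 0: 3a ⊕ 35 = 0f
byte 1: 1b ⊕ 83 = 98
byte 2: 41 ⊕ 8a = cb
byte 3: fe ⊕ d4 = 2a
byte 4: a7 ⊕ 3e = 99
byte 5: d5 ⊕ 42 = 97
byte 6: 8d ⊕ 47 = ca
byte 7: 61 ⊕ 3a = 5b
byte 8: 67 ⊕ ba = dd
byte 9: 25 ⊕ 30 = 15
byte 10: 11 ⊕ c1 = d0
byte 11: d2 ⊕ d6 = 04
byte 12: 14 ⊕ 35 = 21

0f98cb2a9997ca5bdd15d00421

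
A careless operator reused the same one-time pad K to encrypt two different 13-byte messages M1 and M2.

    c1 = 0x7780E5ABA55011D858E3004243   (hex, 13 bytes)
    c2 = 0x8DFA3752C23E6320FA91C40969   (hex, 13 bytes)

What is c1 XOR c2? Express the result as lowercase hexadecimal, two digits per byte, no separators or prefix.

fa7ad2f9676e72f8a272c44b2a

c1 ⊕ c2 = (M1 ⊕ K) ⊕ (M2 ⊕ K) = M1 ⊕ M2 — the shared key cancels under XOR.
119 ^ 141 = 250
128 ^ 250 = 122
229 ^  55 = 210
171 ^  82 = 249
165 ^ 194 = 103
 80 ^  62 = 110
 17 ^  99 = 114
216 ^  32 = 248
 88 ^ 250 = 162
227 ^ 145 = 114
  0 ^ 196 = 196
 66 ^   9 =  75
 67 ^ 105 =  42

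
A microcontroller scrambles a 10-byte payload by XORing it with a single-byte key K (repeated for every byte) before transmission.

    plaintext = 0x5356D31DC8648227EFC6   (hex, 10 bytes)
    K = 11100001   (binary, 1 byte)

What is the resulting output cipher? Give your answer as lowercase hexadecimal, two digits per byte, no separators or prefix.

The 1-byte key repeats, so the effective keystream is e1 e1 e1 e1 e1 e1 e1 e1 e1 e1.
byte 0: 01010011 ^ 11100001 = 10110010
byte 1: 01010110 ^ 11100001 = 10110111
byte 2: 11010011 ^ 11100001 = 00110010
byte 3: 00011101 ^ 11100001 = 11111100
byte 4: 11001000 ^ 11100001 = 00101001
byte 5: 01100100 ^ 11100001 = 10000101
byte 6: 10000010 ^ 11100001 = 01100011
byte 7: 00100111 ^ 11100001 = 11000110
byte 8: 11101111 ^ 11100001 = 00001110
byte 9: 11000110 ^ 11100001 = 00100111

b2b732fc298563c60e27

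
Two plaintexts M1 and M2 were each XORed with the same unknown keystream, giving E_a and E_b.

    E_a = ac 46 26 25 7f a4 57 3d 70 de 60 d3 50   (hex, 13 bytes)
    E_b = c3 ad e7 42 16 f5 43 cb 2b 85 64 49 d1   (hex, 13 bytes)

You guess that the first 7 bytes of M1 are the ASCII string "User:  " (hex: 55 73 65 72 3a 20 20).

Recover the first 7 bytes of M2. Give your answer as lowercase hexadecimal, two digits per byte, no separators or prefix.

3a98a415537134

First, E_a ⊕ E_b = (M1 ⊕ K) ⊕ (M2 ⊕ K) = M1 ⊕ M2, so the key drops out. Then M2 = (M1 ⊕ M2) ⊕ M1 over the first 7 bytes.
byte 0: (ac ⊕ c3) ⊕ 55 = 6f ⊕ 55 = 3a
byte 1: (46 ⊕ ad) ⊕ 73 = eb ⊕ 73 = 98
byte 2: (26 ⊕ e7) ⊕ 65 = c1 ⊕ 65 = a4
byte 3: (25 ⊕ 42) ⊕ 72 = 67 ⊕ 72 = 15
byte 4: (7f ⊕ 16) ⊕ 3a = 69 ⊕ 3a = 53
byte 5: (a4 ⊕ f5) ⊕ 20 = 51 ⊕ 20 = 71
byte 6: (57 ⊕ 43) ⊕ 20 = 14 ⊕ 20 = 34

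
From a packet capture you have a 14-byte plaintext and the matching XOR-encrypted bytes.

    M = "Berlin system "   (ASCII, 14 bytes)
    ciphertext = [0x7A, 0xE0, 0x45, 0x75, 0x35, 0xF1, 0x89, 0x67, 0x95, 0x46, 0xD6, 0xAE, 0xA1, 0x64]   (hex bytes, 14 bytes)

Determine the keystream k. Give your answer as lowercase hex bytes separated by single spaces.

38 85 37 19 5c 9f a9 14 ec 35 a2 cb cc 44

Since ciphertext = M ⊕ k, XORing both sides with M gives k = M ⊕ ciphertext.
 66 ^ 122 =  56
101 ^ 224 = 133
114 ^  69 =  55
108 ^ 117 =  25
105 ^  53 =  92
110 ^ 241 = 159
 32 ^ 137 = 169
115 ^ 103 =  20
121 ^ 149 = 236
115 ^  70 =  53
116 ^ 214 = 162
101 ^ 174 = 203
109 ^ 161 = 204
 32 ^ 100 =  68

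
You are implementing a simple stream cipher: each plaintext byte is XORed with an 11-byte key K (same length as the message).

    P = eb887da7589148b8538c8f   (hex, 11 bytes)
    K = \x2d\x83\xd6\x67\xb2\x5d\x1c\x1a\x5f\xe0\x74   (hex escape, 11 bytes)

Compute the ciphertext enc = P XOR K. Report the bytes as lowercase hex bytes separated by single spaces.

c6 0b ab c0 ea cc 54 a2 0c 6c fb

byte 0: eb xor 2d = c6
byte 1: 88 xor 83 = 0b
byte 2: 7d xor d6 = ab
byte 3: a7 xor 67 = c0
byte 4: 58 xor b2 = ea
byte 5: 91 xor 5d = cc
byte 6: 48 xor 1c = 54
byte 7: b8 xor 1a = a2
byte 8: 53 xor 5f = 0c
byte 9: 8c xor e0 = 6c
byte 10: 8f xor 74 = fb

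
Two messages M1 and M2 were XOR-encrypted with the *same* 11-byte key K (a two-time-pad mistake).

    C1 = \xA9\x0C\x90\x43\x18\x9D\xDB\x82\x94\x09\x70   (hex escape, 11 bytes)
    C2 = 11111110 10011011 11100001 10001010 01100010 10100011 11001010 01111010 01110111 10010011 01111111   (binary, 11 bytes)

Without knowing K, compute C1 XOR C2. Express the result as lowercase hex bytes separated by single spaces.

57 97 71 c9 7a 3e 11 f8 e3 9a 0f

C1 ⊕ C2 = (M1 ⊕ K) ⊕ (M2 ⊕ K) = M1 ⊕ M2 — the shared key cancels under XOR.
byte 0: a9 XOR fe = 57
byte 1: 0c XOR 9b = 97
byte 2: 90 XOR e1 = 71
byte 3: 43 XOR 8a = c9
byte 4: 18 XOR 62 = 7a
byte 5: 9d XOR a3 = 3e
byte 6: db XOR ca = 11
byte 7: 82 XOR 7a = f8
byte 8: 94 XOR 77 = e3
byte 9: 09 XOR 93 = 9a
byte 10: 70 XOR 7f = 0f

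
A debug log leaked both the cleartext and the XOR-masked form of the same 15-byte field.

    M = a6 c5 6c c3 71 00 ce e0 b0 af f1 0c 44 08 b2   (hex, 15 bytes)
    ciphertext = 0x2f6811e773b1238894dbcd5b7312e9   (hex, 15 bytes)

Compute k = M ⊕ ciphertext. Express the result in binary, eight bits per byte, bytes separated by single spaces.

Since ciphertext = M ⊕ k, XORing both sides with M gives k = M ⊕ ciphertext.
byte 0: 10100110 XOR 00101111 = 10001001
byte 1: 11000101 XOR 01101000 = 10101101
byte 2: 01101100 XOR 00010001 = 01111101
byte 3: 11000011 XOR 11100111 = 00100100
byte 4: 01110001 XOR 01110011 = 00000010
byte 5: 00000000 XOR 10110001 = 10110001
byte 6: 11001110 XOR 00100011 = 11101101
byte 7: 11100000 XOR 10001000 = 01101000
byte 8: 10110000 XOR 10010100 = 00100100
byte 9: 10101111 XOR 11011011 = 01110100
byte 10: 11110001 XOR 11001101 = 00111100
byte 11: 00001100 XOR 01011011 = 01010111
byte 12: 01000100 XOR 01110011 = 00110111
byte 13: 00001000 XOR 00010010 = 00011010
byte 14: 10110010 XOR 11101001 = 01011011

10001001 10101101 01111101 00100100 00000010 10110001 11101101 01101000 00100100 01110100 00111100 01010111 00110111 00011010 01011011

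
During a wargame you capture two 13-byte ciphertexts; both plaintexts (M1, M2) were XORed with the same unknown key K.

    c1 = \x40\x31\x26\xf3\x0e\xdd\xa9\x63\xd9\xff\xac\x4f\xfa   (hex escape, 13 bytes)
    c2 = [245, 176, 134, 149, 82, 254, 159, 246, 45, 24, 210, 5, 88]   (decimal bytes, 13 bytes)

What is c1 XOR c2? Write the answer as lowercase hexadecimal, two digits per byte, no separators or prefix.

c1 ⊕ c2 = (M1 ⊕ K) ⊕ (M2 ⊕ K) = M1 ⊕ M2 — the shared key cancels under XOR.
byte 0: 40 xor f5 = b5
byte 1: 31 xor b0 = 81
byte 2: 26 xor 86 = a0
byte 3: f3 xor 95 = 66
byte 4: 0e xor 52 = 5c
byte 5: dd xor fe = 23
byte 6: a9 xor 9f = 36
byte 7: 63 xor f6 = 95
byte 8: d9 xor 2d = f4
byte 9: ff xor 18 = e7
byte 10: ac xor d2 = 7e
byte 11: 4f xor 05 = 4a
byte 12: fa xor 58 = a2

b581a0665c233695f4e77e4aa2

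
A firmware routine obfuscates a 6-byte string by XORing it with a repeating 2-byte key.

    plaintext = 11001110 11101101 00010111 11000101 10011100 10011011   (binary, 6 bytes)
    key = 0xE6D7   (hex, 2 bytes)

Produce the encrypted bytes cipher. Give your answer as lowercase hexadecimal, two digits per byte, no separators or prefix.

283af1127a4c

The 2-byte key repeats, so the effective keystream is e6 d7 e6 d7 e6 d7.
byte 0: 11001110 xor 11100110 = 00101000
byte 1: 11101101 xor 11010111 = 00111010
byte 2: 00010111 xor 11100110 = 11110001
byte 3: 11000101 xor 11010111 = 00010010
byte 4: 10011100 xor 11100110 = 01111010
byte 5: 10011011 xor 11010111 = 01001100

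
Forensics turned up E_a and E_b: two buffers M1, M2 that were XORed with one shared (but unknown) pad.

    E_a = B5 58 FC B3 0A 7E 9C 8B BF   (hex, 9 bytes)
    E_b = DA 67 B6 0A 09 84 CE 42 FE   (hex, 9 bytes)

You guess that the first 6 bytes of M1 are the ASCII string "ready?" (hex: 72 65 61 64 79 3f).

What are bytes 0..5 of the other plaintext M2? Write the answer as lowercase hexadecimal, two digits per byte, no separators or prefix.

First, E_a ⊕ E_b = (M1 ⊕ K) ⊕ (M2 ⊕ K) = M1 ⊕ M2, so the key drops out. Then M2 = (M1 ⊕ M2) ⊕ M1 over the first 6 bytes.
byte 0: (b5 ^ da) ^ 72 = 6f ^ 72 = 1d
byte 1: (58 ^ 67) ^ 65 = 3f ^ 65 = 5a
byte 2: (fc ^ b6) ^ 61 = 4a ^ 61 = 2b
byte 3: (b3 ^ 0a) ^ 64 = b9 ^ 64 = dd
byte 4: (0a ^ 09) ^ 79 = 03 ^ 79 = 7a
byte 5: (7e ^ 84) ^ 3f = fa ^ 3f = c5

1d5a2bdd7ac5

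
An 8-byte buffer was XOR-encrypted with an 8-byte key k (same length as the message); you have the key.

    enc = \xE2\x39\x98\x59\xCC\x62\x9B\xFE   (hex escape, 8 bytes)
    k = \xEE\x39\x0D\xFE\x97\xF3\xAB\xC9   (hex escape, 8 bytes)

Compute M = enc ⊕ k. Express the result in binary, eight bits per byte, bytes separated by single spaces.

00001100 00000000 10010101 10100111 01011011 10010001 00110000 00110111

XOR is its own inverse, so applying the key byte-wise gives the result directly.
e2 XOR ee = 0c
39 XOR 39 = 00
98 XOR 0d = 95
59 XOR fe = a7
cc XOR 97 = 5b
62 XOR f3 = 91
9b XOR ab = 30
fe XOR c9 = 37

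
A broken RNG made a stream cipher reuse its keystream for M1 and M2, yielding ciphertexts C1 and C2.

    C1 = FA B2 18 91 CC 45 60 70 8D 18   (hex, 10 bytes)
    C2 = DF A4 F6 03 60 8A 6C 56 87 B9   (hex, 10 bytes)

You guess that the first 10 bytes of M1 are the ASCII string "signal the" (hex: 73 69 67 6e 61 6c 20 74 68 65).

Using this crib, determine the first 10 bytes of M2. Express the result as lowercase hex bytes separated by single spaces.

56 7f 89 fc cd a3 2c 52 62 c4

First, C1 ⊕ C2 = (M1 ⊕ K) ⊕ (M2 ⊕ K) = M1 ⊕ M2, so the key drops out. Then M2 = (M1 ⊕ M2) ⊕ M1 over the first 10 bytes.
byte 0: (fa xor df) xor 73 = 25 xor 73 = 56
byte 1: (b2 xor a4) xor 69 = 16 xor 69 = 7f
byte 2: (18 xor f6) xor 67 = ee xor 67 = 89
byte 3: (91 xor 03) xor 6e = 92 xor 6e = fc
byte 4: (cc xor 60) xor 61 = ac xor 61 = cd
byte 5: (45 xor 8a) xor 6c = cf xor 6c = a3
byte 6: (60 xor 6c) xor 20 = 0c xor 20 = 2c
byte 7: (70 xor 56) xor 74 = 26 xor 74 = 52
byte 8: (8d xor 87) xor 68 = 0a xor 68 = 62
byte 9: (18 xor b9) xor 65 = a1 xor 65 = c4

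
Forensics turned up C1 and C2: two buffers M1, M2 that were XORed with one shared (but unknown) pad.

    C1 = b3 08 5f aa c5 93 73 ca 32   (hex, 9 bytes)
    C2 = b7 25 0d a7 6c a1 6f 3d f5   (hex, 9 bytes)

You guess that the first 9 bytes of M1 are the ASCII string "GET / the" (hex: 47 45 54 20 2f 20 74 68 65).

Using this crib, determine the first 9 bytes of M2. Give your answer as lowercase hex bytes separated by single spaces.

43 68 06 2d 86 12 68 9f a2

First, C1 ⊕ C2 = (M1 ⊕ K) ⊕ (M2 ⊕ K) = M1 ⊕ M2, so the key drops out. Then M2 = (M1 ⊕ M2) ⊕ M1 over the first 9 bytes.
byte 0: (b3 ⊕ b7) ⊕ 47 = 04 ⊕ 47 = 43
byte 1: (08 ⊕ 25) ⊕ 45 = 2d ⊕ 45 = 68
byte 2: (5f ⊕ 0d) ⊕ 54 = 52 ⊕ 54 = 06
byte 3: (aa ⊕ a7) ⊕ 20 = 0d ⊕ 20 = 2d
byte 4: (c5 ⊕ 6c) ⊕ 2f = a9 ⊕ 2f = 86
byte 5: (93 ⊕ a1) ⊕ 20 = 32 ⊕ 20 = 12
byte 6: (73 ⊕ 6f) ⊕ 74 = 1c ⊕ 74 = 68
byte 7: (ca ⊕ 3d) ⊕ 68 = f7 ⊕ 68 = 9f
byte 8: (32 ⊕ f5) ⊕ 65 = c7 ⊕ 65 = a2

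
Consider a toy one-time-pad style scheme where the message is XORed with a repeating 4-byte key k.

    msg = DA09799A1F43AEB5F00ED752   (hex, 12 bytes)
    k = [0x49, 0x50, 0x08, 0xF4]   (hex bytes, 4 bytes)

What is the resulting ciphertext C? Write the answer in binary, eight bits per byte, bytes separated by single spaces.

The 4-byte key repeats, so the effective keystream is 49 50 08 f4 49 50 08 f4 49 50 08 f4.
byte 0: 218 XOR  73 = 147
byte 1:   9 XOR  80 =  89
byte 2: 121 XOR   8 = 113
byte 3: 154 XOR 244 = 110
byte 4:  31 XOR  73 =  86
byte 5:  67 XOR  80 =  19
byte 6: 174 XOR   8 = 166
byte 7: 181 XOR 244 =  65
byte 8: 240 XOR  73 = 185
byte 9:  14 XOR  80 =  94
byte 10: 215 XOR   8 = 223
byte 11:  82 XOR 244 = 166

10010011 01011001 01110001 01101110 01010110 00010011 10100110 01000001 10111001 01011110 11011111 10100110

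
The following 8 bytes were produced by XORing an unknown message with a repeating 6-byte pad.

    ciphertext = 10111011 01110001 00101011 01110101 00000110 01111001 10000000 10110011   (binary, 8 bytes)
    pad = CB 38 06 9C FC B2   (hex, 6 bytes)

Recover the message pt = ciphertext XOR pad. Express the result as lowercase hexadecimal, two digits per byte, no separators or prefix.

70492de9facb4b8b

The 6-byte key repeats, so the effective keystream is cb 38 06 9c fc b2 cb 38.
byte 0: bb ⊕ cb = 70
byte 1: 71 ⊕ 38 = 49
byte 2: 2b ⊕ 06 = 2d
byte 3: 75 ⊕ 9c = e9
byte 4: 06 ⊕ fc = fa
byte 5: 79 ⊕ b2 = cb
byte 6: 80 ⊕ cb = 4b
byte 7: b3 ⊕ 38 = 8b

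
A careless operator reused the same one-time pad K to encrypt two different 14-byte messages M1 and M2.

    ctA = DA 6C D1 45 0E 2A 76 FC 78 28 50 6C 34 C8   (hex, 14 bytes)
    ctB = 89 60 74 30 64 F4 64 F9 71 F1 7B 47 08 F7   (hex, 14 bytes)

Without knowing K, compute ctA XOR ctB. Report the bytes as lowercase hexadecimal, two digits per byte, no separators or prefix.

530ca5756ade120509d92b2b3c3f

ctA ⊕ ctB = (M1 ⊕ K) ⊕ (M2 ⊕ K) = M1 ⊕ M2 — the shared key cancels under XOR.
byte 0: 11011010 XOR 10001001 = 01010011
byte 1: 01101100 XOR 01100000 = 00001100
byte 2: 11010001 XOR 01110100 = 10100101
byte 3: 01000101 XOR 00110000 = 01110101
byte 4: 00001110 XOR 01100100 = 01101010
byte 5: 00101010 XOR 11110100 = 11011110
byte 6: 01110110 XOR 01100100 = 00010010
byte 7: 11111100 XOR 11111001 = 00000101
byte 8: 01111000 XOR 01110001 = 00001001
byte 9: 00101000 XOR 11110001 = 11011001
byte 10: 01010000 XOR 01111011 = 00101011
byte 11: 01101100 XOR 01000111 = 00101011
byte 12: 00110100 XOR 00001000 = 00111100
byte 13: 11001000 XOR 11110111 = 00111111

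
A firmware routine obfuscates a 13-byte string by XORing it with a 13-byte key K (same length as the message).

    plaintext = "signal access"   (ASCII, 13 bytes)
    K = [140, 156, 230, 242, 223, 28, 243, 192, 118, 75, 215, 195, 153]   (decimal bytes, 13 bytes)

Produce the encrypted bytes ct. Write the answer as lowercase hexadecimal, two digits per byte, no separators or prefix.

fff5819cbe70d3a11528b2b0ea

XOR is its own inverse, so applying the key byte-wise gives the result directly.
73 ^ 8c = ff
69 ^ 9c = f5
67 ^ e6 = 81
6e ^ f2 = 9c
61 ^ df = be
6c ^ 1c = 70
20 ^ f3 = d3
61 ^ c0 = a1
63 ^ 76 = 15
63 ^ 4b = 28
65 ^ d7 = b2
73 ^ c3 = b0
73 ^ 99 = ea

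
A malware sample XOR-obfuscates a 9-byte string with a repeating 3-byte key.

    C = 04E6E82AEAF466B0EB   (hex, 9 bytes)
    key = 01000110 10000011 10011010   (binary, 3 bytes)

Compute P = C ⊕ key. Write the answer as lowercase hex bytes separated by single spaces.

The 3-byte key repeats, so the effective keystream is 46 83 9a 46 83 9a 46 83 9a.
byte 0: 04 XOR 46 = 42
byte 1: e6 XOR 83 = 65
byte 2: e8 XOR 9a = 72
byte 3: 2a XOR 46 = 6c
byte 4: ea XOR 83 = 69
byte 5: f4 XOR 9a = 6e
byte 6: 66 XOR 46 = 20
byte 7: b0 XOR 83 = 33
byte 8: eb XOR 9a = 71

42 65 72 6c 69 6e 20 33 71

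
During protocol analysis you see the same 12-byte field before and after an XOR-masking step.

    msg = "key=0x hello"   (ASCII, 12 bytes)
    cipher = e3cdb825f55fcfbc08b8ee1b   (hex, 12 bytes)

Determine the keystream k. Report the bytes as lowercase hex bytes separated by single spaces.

88 a8 c1 18 c5 27 ef d4 6d d4 82 74

Since cipher = msg ⊕ k, XORing both sides with msg gives k = msg ⊕ cipher.
107 XOR 227 = 136
101 XOR 205 = 168
121 XOR 184 = 193
 61 XOR  37 =  24
 48 XOR 245 = 197
120 XOR  95 =  39
 32 XOR 207 = 239
104 XOR 188 = 212
101 XOR   8 = 109
108 XOR 184 = 212
108 XOR 238 = 130
111 XOR  27 = 116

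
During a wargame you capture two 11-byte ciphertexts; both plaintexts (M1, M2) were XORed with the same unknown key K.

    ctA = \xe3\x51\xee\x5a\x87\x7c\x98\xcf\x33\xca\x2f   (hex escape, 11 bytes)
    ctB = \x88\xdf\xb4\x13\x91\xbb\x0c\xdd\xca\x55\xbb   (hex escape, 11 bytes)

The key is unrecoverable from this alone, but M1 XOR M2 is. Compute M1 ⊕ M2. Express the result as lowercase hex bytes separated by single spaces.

ctA ⊕ ctB = (M1 ⊕ K) ⊕ (M2 ⊕ K) = M1 ⊕ M2 — the shared key cancels under XOR.
e3 xor 88 = 6b
51 xor df = 8e
ee xor b4 = 5a
5a xor 13 = 49
87 xor 91 = 16
7c xor bb = c7
98 xor 0c = 94
cf xor dd = 12
33 xor ca = f9
ca xor 55 = 9f
2f xor bb = 94

6b 8e 5a 49 16 c7 94 12 f9 9f 94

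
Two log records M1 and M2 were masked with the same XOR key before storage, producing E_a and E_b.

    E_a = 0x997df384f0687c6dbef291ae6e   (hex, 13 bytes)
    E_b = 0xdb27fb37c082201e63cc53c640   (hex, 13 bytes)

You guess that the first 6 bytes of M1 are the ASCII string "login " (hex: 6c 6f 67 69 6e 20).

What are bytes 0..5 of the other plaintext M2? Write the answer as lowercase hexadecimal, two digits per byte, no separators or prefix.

2e356fda5eca

First, E_a ⊕ E_b = (M1 ⊕ K) ⊕ (M2 ⊕ K) = M1 ⊕ M2, so the key drops out. Then M2 = (M1 ⊕ M2) ⊕ M1 over the first 6 bytes.
byte 0: (99 xor db) xor 6c = 42 xor 6c = 2e
byte 1: (7d xor 27) xor 6f = 5a xor 6f = 35
byte 2: (f3 xor fb) xor 67 = 08 xor 67 = 6f
byte 3: (84 xor 37) xor 69 = b3 xor 69 = da
byte 4: (f0 xor c0) xor 6e = 30 xor 6e = 5e
byte 5: (68 xor 82) xor 20 = ea xor 20 = ca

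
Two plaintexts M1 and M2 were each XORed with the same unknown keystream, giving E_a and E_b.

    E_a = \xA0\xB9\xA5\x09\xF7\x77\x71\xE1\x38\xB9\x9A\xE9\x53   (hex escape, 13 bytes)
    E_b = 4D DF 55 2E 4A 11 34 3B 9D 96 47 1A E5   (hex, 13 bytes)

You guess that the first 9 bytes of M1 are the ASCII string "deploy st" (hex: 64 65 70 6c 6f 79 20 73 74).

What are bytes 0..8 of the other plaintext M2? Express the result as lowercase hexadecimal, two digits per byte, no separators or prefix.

8903804bd21f65a9d1

First, E_a ⊕ E_b = (M1 ⊕ K) ⊕ (M2 ⊕ K) = M1 ⊕ M2, so the key drops out. Then M2 = (M1 ⊕ M2) ⊕ M1 over the first 9 bytes.
byte 0: (a0 ^ 4d) ^ 64 = ed ^ 64 = 89
byte 1: (b9 ^ df) ^ 65 = 66 ^ 65 = 03
byte 2: (a5 ^ 55) ^ 70 = f0 ^ 70 = 80
byte 3: (09 ^ 2e) ^ 6c = 27 ^ 6c = 4b
byte 4: (f7 ^ 4a) ^ 6f = bd ^ 6f = d2
byte 5: (77 ^ 11) ^ 79 = 66 ^ 79 = 1f
byte 6: (71 ^ 34) ^ 20 = 45 ^ 20 = 65
byte 7: (e1 ^ 3b) ^ 73 = da ^ 73 = a9
byte 8: (38 ^ 9d) ^ 74 = a5 ^ 74 = d1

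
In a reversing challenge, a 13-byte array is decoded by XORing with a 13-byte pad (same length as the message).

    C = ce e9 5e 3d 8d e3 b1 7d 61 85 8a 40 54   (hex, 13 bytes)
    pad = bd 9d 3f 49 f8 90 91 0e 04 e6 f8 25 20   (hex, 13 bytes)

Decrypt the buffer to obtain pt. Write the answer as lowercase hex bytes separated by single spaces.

11001110 XOR 10111101 = 01110011
11101001 XOR 10011101 = 01110100
01011110 XOR 00111111 = 01100001
00111101 XOR 01001001 = 01110100
10001101 XOR 11111000 = 01110101
11100011 XOR 10010000 = 01110011
10110001 XOR 10010001 = 00100000
01111101 XOR 00001110 = 01110011
01100001 XOR 00000100 = 01100101
10000101 XOR 11100110 = 01100011
10001010 XOR 11111000 = 01110010
01000000 XOR 00100101 = 01100101
01010100 XOR 00100000 = 01110100

73 74 61 74 75 73 20 73 65 63 72 65 74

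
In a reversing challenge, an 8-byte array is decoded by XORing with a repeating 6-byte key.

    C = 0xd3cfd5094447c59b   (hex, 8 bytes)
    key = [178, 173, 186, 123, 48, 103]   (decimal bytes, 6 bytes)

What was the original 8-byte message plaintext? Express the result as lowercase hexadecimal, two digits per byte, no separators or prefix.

61626f7274207736

The 6-byte key repeats, so the effective keystream is b2 ad ba 7b 30 67 b2 ad.
byte 0: d3 xor b2 = 61
byte 1: cf xor ad = 62
byte 2: d5 xor ba = 6f
byte 3: 09 xor 7b = 72
byte 4: 44 xor 30 = 74
byte 5: 47 xor 67 = 20
byte 6: c5 xor b2 = 77
byte 7: 9b xor ad = 36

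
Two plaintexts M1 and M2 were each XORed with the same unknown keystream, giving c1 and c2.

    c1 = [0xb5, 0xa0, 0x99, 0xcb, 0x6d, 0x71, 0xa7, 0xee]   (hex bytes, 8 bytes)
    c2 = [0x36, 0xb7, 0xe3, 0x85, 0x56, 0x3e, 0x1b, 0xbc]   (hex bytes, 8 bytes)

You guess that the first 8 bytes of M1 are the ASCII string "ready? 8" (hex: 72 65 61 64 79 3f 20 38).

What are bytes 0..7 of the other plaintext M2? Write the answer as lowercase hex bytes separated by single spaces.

f1 72 1b 2a 42 70 9c 6a

First, c1 ⊕ c2 = (M1 ⊕ K) ⊕ (M2 ⊕ K) = M1 ⊕ M2, so the key drops out. Then M2 = (M1 ⊕ M2) ⊕ M1 over the first 8 bytes.
byte 0: (b5 xor 36) xor 72 = 83 xor 72 = f1
byte 1: (a0 xor b7) xor 65 = 17 xor 65 = 72
byte 2: (99 xor e3) xor 61 = 7a xor 61 = 1b
byte 3: (cb xor 85) xor 64 = 4e xor 64 = 2a
byte 4: (6d xor 56) xor 79 = 3b xor 79 = 42
byte 5: (71 xor 3e) xor 3f = 4f xor 3f = 70
byte 6: (a7 xor 1b) xor 20 = bc xor 20 = 9c
byte 7: (ee xor bc) xor 38 = 52 xor 38 = 6a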